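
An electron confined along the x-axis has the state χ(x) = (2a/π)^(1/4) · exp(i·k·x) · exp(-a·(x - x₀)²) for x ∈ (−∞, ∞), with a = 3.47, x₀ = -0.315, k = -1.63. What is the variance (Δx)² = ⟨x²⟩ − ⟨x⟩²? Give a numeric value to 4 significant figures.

0.07205

Compute ⟨x⟩ and ⟨x²⟩ separately, then (Δx)² = ⟨x²⟩ − ⟨x⟩².
Gaussian moments (u = x − x₀): ∫u^(2j)·e^(−2au²) du = (2j−1)!!/(4a)^j · √(π/(2a)), odd powers integrate to 0; here √(π/(2a)) = 0.67281.
⟨x⟩ = -0.31500 and ⟨x²⟩ = 0.17127.
(Δx)² = 0.17127 − (-0.31500)² = 0.072046.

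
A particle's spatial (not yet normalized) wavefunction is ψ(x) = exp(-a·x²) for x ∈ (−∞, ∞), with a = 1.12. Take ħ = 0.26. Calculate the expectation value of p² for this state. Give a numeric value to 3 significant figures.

p² ψ = −ħ² d²ψ/dx²; ⟨p²⟩ = −ħ² ∫ ψ*·ψ'' dx / ∫|ψ|² dx.
Gaussian moments: ∫x^(2j)·e^(−2ax²) dx = (2j−1)!!/(4a)^j · √(π/(2a)), odd powers integrate to 0; here √(π/(2a)) = 1.1843. Derivatives: d/dx e^(−ax²) = −2ax·e^(−ax²), d²/dx² e^(−ax²) = (4a²x² − 2a)·e^(−ax²).
State is unnormalized: ∫|ψ|² dx = 1.1843, and ∫ψ*·(−ħ² ψ'') dx = 0.089663, so ⟨p²⟩ = 0.089663 / 1.1843.
⟨p²⟩ = 0.075712.

0.0757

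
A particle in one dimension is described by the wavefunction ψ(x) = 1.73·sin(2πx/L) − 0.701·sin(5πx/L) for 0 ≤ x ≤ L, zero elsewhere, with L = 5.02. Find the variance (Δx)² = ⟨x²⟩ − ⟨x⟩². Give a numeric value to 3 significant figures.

Compute ⟨x⟩ and ⟨x²⟩ separately, then (Δx)² = ⟨x²⟩ − ⟨x⟩².
On 0 ≤ x ≤ L (j ≠ l): ∫sin²(jπx/L) dx = L/2, ∫sin(jπx/L)·sin(lπx/L) dx = 0; diagonal moments ∫x·sin²(jπx/L) dx = L²/4, ∫x²·sin²(jπx/L) dx = L³·(1/6 − 1/(4j²π²)); cross terms ∫x·sin(jπx/L)·sin(lπx/L) dx = 0 for j + l even and −4jlL²/(π²(j² − l²)²) for j + l odd, ∫x²·sin(jπx/L)·sin(lπx/L) dx = (−1)^(j+l)·4jlL³/(π²(j² − l²)²); higher powers the same way via product-to-sum and parts.
Normalization: ∫|ψ|² dx = 8.7456.
⟨x⟩ = 2.5742 and ⟨x²⟩ = 8.4412.
(Δx)² = 8.4412 − (2.5742)² = 1.8146.

1.81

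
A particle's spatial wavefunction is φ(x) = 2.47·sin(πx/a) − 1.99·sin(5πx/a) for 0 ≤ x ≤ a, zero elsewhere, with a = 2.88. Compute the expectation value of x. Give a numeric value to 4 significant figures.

1.440

⟨x⟩ = ∫ x·|φ|² dx / ∫|φ|² dx (integrals over the domain).
On 0 ≤ x ≤ a (j ≠ l): ∫sin²(jπx/a) dx = a/2, ∫sin(jπx/a)·sin(lπx/a) dx = 0; diagonal moments ∫x·sin²(jπx/a) dx = a²/4, ∫x²·sin²(jπx/a) dx = a³·(1/6 − 1/(4j²π²)); cross terms ∫x·sin(jπx/a)·sin(lπx/a) dx = 0 for j + l even and −4jla²/(π²(j² − l²)²) for j + l odd, ∫x²·sin(jπx/a)·sin(lπx/a) dx = (−1)^(j+l)·4jla³/(π²(j² − l²)²); higher powers the same way via product-to-sum and parts.
State is unnormalized: ∫|φ|² dx = 14.488, and ∫φ*·x·φ dx = 20.862, so ⟨x⟩ = 20.862 / 14.488.
⟨x⟩ = 1.4400.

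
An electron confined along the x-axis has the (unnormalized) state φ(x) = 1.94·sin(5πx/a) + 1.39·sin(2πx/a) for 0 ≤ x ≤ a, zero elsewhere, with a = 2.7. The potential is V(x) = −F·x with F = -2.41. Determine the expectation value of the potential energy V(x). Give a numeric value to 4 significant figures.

⟨V⟩ = ∫ V(x)·|φ|² dx / ∫|φ|² dx.
On 0 ≤ x ≤ a (j ≠ l): ∫sin²(jπx/a) dx = a/2, ∫sin(jπx/a)·sin(lπx/a) dx = 0; diagonal moments ∫x·sin²(jπx/a) dx = a²/4, ∫x²·sin²(jπx/a) dx = a³·(1/6 − 1/(4j²π²)); cross terms ∫x·sin(jπx/a)·sin(lπx/a) dx = 0 for j + l even and −4jla²/(π²(j² − l²)²) for j + l odd, ∫x²·sin(jπx/a)·sin(lπx/a) dx = (−1)^(j+l)·4jla³/(π²(j² − l²)²); higher powers the same way via product-to-sum and parts.
State is unnormalized: ∫|φ|² dx = 7.6892, and ∫φ*·V(x)·φ dx = 24.146, so ⟨V⟩ = 24.146 / 7.6892.
⟨V⟩ = 3.1403.

3.140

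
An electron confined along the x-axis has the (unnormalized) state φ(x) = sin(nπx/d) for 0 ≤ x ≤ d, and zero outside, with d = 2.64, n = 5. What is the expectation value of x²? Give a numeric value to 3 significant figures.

2.31

⟨x²⟩ = ∫ x²·|φ|² dx / ∫|φ|² dx (integrals over the domain).
With sin²θ = (1 − cos2θ)/2 on 0 ≤ x ≤ d: ∫sin²(nπx/d) dx = d/2, ∫x·sin²(nπx/d) dx = d²/4, ∫x²·sin²(nπx/d) dx = d³·(1/6 − 1/(4n²π²)); higher powers xᵏ the same way, integrating xᵏ·cos(2nπx/d) by parts.
State is unnormalized: ∫|φ|² dx = 1.3200, and ∫φ*·x²·φ dx = 3.0480, so ⟨x²⟩ = 3.0480 / 1.3200.
⟨x²⟩ = 2.3091.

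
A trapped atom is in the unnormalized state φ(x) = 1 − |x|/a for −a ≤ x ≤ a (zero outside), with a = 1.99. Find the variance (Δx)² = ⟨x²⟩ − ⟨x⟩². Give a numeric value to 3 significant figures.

0.396

Compute ⟨x⟩ and ⟨x²⟩ separately, then (Δx)² = ⟨x²⟩ − ⟨x⟩².
φ is even, so ∫ over [−a, a] = 2∫₀ᵃ with φ = 1 − x/a there: ∫₀ᵃ (1 − x/a)² dx = a/3, ∫₀ᵃ x²(1 − x/a)² dx = a³/30, ∫₀ᵃ x⁴(1 − x/a)² dx = a⁵/105.
Normalization: ∫|φ|² dx = 1.3267.
⟨x⟩ = 0.0000 and ⟨x²⟩ = 0.39601.
(Δx)² = 0.39601 − (0.0000)² = 0.39601.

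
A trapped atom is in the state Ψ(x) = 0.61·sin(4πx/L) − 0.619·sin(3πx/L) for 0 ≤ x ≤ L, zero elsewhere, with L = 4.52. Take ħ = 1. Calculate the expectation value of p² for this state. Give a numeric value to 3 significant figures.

p² Ψ = −ħ² d²Ψ/dx²; ⟨p²⟩ = −ħ² ∫ Ψ*·Ψ'' dx / ∫|Ψ|² dx.
d²/dx² sin(jπx/L) = −(jπ/L)²·sin(jπx/L); on 0 ≤ x ≤ L, ∫sin²(jπx/L) dx = L/2 and ∫sin(jπx/L)·sin(lπx/L) dx = 0 for j ≠ l, so only diagonal terms survive in ∫|Ψ|² and ∫Ψ·Ψ″; ∫Ψ·Ψ′ dx = [Ψ²/2] between the walls = 0.
State is unnormalized: ∫|Ψ|² dx = 1.7069, and ∫Ψ*·(−ħ² Ψ'') dx = 10.265, so ⟨p²⟩ = 10.265 / 1.7069.
⟨p²⟩ = 6.0138.

6.01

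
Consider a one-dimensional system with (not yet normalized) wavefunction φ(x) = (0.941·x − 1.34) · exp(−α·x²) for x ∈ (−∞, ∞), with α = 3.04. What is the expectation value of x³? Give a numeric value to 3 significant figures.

-0.0274

⟨x³⟩ = ∫ x³·|φ|² dx / ∫|φ|² dx (integrals over the domain).
Expand each integrand as polynomial × e^(−2αx²) and use ∫x^(2j)·e^(−2αx²) dx = (2j−1)!!/(4α)^j · √(π/(2α)), odd powers → 0; here √(π/(2α)) = 0.71882.
State is unnormalized: ∫|φ|² dx = 1.3431, and ∫φ*·x³·φ dx = -0.036779, so ⟨x³⟩ = -0.036779 / 1.3431.
⟨x³⟩ = -0.027384.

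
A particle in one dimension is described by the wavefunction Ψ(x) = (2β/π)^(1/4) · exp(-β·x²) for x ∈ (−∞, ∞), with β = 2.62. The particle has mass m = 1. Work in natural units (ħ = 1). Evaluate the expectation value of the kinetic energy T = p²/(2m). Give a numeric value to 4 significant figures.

T = −(ħ²/2m) d²/dx², so ⟨T⟩ = −(ħ²/2m) ∫ Ψ*·Ψ'' dx; with m = 1.
Gaussian moments: ∫x^(2j)·e^(−2βx²) dx = (2j−1)!!/(4β)^j · √(π/(2β)), odd powers integrate to 0; here √(π/(2β)) = 0.77430. Derivatives: d/dx e^(−βx²) = −2βx·e^(−βx²), d²/dx² e^(−βx²) = (4β²x² − 2β)·e^(−βx²).
⟨T⟩ = 1.3100.

1.310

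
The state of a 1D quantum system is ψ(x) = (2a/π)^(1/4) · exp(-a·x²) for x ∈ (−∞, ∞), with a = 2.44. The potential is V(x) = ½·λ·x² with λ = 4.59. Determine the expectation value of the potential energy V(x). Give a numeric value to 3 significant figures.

⟨V⟩ = ∫ V(x)·|ψ|² dx.
Gaussian moments: ∫x^(2j)·e^(−2ax²) dx = (2j−1)!!/(4a)^j · √(π/(2a)), odd powers integrate to 0; here √(π/(2a)) = 0.80235.
⟨V⟩ = 0.23514.

0.235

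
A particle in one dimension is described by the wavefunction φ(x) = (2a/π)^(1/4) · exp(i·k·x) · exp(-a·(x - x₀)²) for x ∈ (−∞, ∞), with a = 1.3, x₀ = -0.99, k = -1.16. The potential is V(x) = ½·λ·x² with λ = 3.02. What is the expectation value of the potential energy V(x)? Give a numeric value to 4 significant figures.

1.770

⟨V⟩ = ∫ V(x)·|φ|² dx.
Gaussian moments (u = x − x₀): ∫u^(2j)·e^(−2au²) du = (2j−1)!!/(4a)^j · √(π/(2a)), odd powers integrate to 0; here √(π/(2a)) = 1.0992.
⟨V⟩ = 1.7703.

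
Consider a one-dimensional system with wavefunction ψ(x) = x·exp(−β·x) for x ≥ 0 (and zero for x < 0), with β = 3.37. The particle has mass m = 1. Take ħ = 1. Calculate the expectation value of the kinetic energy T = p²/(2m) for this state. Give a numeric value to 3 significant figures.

T = −(ħ²/2m) d²/dx², so ⟨T⟩ = −(ħ²/2m) ∫ ψ*·ψ'' dx / ∫|ψ|² dx; with m = 1.
Differentiate x·exp(−β·x) with the product rule; every integrand then reduces to terms xʲ·e^(−2βx) on [0, ∞), with ∫₀^∞ xʲ·e^(−2βx) dx = j!/(2β)^(j+1).
State is unnormalized: ∫|ψ|² dx = 0.0065321, and ∫ψ*·(−ħ²/2m · ψ'') dx = 0.037092, so ⟨T⟩ = 0.037092 / 0.0065321.
⟨T⟩ = 5.6785.

5.68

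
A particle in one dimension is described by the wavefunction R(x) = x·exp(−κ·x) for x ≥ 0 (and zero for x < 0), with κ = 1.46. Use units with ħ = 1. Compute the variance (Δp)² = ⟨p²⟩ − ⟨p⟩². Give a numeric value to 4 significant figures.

2.132

Compute ⟨p⟩ and ⟨p²⟩ separately; (Δp)² = ⟨p²⟩ − ⟨p⟩².
Differentiate x·exp(−κ·x) with the product rule; every integrand then reduces to terms xʲ·e^(−2κx) on [0, ∞), with ∫₀^∞ xʲ·e^(−2κx) dx = j!/(2κ)^(j+1).
Normalization: ∫|R|² dx = 0.080331.
⟨p⟩ = 0.0000 and ⟨p²⟩ = 2.1316.
(Δp)² = 2.1316 − (0.0000)² = 2.1316.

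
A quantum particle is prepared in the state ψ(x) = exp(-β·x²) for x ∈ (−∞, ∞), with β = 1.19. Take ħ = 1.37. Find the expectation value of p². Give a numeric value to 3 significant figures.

p² ψ = −ħ² d²ψ/dx²; ⟨p²⟩ = −ħ² ∫ ψ*·ψ'' dx / ∫|ψ|² dx.
Gaussian moments: ∫x^(2j)·e^(−2βx²) dx = (2j−1)!!/(4β)^j · √(π/(2β)), odd powers integrate to 0; here √(π/(2β)) = 1.1489. Derivatives: d/dx e^(−βx²) = −2βx·e^(−βx²), d²/dx² e^(−βx²) = (4β²x² − 2β)·e^(−βx²).
State is unnormalized: ∫|ψ|² dx = 1.1489, and ∫ψ*·(−ħ² ψ'') dx = 2.5661, so ⟨p²⟩ = 2.5661 / 1.1489.
⟨p²⟩ = 2.2335.

2.23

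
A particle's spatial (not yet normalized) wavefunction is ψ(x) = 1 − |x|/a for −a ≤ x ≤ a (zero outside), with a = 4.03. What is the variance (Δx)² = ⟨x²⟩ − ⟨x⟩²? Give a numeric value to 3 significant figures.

Compute ⟨x⟩ and ⟨x²⟩ separately, then (Δx)² = ⟨x²⟩ − ⟨x⟩².
ψ is even, so ∫ over [−a, a] = 2∫₀ᵃ with ψ = 1 − x/a there: ∫₀ᵃ (1 − x/a)² dx = a/3, ∫₀ᵃ x²(1 − x/a)² dx = a³/30, ∫₀ᵃ x⁴(1 − x/a)² dx = a⁵/105.
Normalization: ∫|ψ|² dx = 2.6867.
⟨x⟩ = 0.0000 and ⟨x²⟩ = 1.6241.
(Δx)² = 1.6241 − (0.0000)² = 1.6241.

1.62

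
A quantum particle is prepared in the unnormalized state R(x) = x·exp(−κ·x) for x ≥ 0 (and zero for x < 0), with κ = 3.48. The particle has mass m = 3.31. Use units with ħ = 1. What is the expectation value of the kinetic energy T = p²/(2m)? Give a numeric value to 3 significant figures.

T = −(ħ²/2m) d²/dx², so ⟨T⟩ = −(ħ²/2m) ∫ R*·R'' dx / ∫|R|² dx; with m = 3.31.
Differentiate x·exp(−κ·x) with the product rule; every integrand then reduces to terms xʲ·e^(−2κx) on [0, ∞), with ∫₀^∞ xʲ·e^(−2κx) dx = j!/(2κ)^(j+1).
State is unnormalized: ∫|R|² dx = 0.0059320, and ∫R*·(−ħ²/2m · R'') dx = 0.010852, so ⟨T⟩ = 0.010852 / 0.0059320.
⟨T⟩ = 1.8294.

1.83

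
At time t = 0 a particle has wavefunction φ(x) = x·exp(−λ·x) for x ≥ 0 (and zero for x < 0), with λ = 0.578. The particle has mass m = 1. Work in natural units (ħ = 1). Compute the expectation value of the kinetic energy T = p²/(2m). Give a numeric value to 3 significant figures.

T = −(ħ²/2m) d²/dx², so ⟨T⟩ = −(ħ²/2m) ∫ φ*·φ'' dx / ∫|φ|² dx; with m = 1.
Differentiate x·exp(−λ·x) with the product rule; every integrand then reduces to terms xʲ·e^(−2λx) on [0, ∞), with ∫₀^∞ xʲ·e^(−2λx) dx = j!/(2λ)^(j+1).
State is unnormalized: ∫|φ|² dx = 1.2947, and ∫φ*·(−ħ²/2m · φ'') dx = 0.21626, so ⟨T⟩ = 0.21626 / 1.2947.
⟨T⟩ = 0.16704.

0.167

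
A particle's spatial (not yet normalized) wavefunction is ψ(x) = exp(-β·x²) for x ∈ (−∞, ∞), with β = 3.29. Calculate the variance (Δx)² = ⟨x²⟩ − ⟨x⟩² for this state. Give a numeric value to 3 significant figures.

Compute ⟨x⟩ and ⟨x²⟩ separately, then (Δx)² = ⟨x²⟩ − ⟨x⟩².
Gaussian moments: ∫x^(2j)·e^(−2βx²) dx = (2j−1)!!/(4β)^j · √(π/(2β)), odd powers integrate to 0; here √(π/(2β)) = 0.69097.
Normalization: ∫|ψ|² dx = 0.69097.
⟨x⟩ = 0.0000 and ⟨x²⟩ = 0.075988.
(Δx)² = 0.075988 − (0.0000)² = 0.075988.

0.0760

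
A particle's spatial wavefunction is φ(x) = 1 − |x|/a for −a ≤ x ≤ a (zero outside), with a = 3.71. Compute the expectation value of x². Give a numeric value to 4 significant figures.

⟨x²⟩ = ∫ x²·|φ|² dx / ∫|φ|² dx (integrals over the domain).
φ is even, so ∫ over [−a, a] = 2∫₀ᵃ with φ = 1 − x/a there: ∫₀ᵃ (1 − x/a)² dx = a/3, ∫₀ᵃ x²(1 − x/a)² dx = a³/30, ∫₀ᵃ x⁴(1 − x/a)² dx = a⁵/105.
State is unnormalized: ∫|φ|² dx = 2.4733, and ∫φ*·x²·φ dx = 3.4043, so ⟨x²⟩ = 3.4043 / 2.4733.
⟨x²⟩ = 1.3764.

1.376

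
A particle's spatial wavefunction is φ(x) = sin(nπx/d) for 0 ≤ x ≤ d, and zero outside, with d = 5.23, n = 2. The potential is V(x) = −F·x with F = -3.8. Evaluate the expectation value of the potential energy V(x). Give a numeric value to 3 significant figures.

9.94

⟨V⟩ = ∫ V(x)·|φ|² dx / ∫|φ|² dx.
With sin²θ = (1 − cos2θ)/2 on 0 ≤ x ≤ d: ∫sin²(nπx/d) dx = d/2, ∫x·sin²(nπx/d) dx = d²/4, ∫x²·sin²(nπx/d) dx = d³·(1/6 − 1/(4n²π²)); higher powers xᵏ the same way, integrating xᵏ·cos(2nπx/d) by parts.
State is unnormalized: ∫|φ|² dx = 2.6150, and ∫φ*·V(x)·φ dx = 25.985, so ⟨V⟩ = 25.985 / 2.6150.
⟨V⟩ = 9.9370.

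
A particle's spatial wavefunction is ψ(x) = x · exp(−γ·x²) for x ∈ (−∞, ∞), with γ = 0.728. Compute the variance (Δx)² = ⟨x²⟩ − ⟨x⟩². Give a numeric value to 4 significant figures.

Compute ⟨x⟩ and ⟨x²⟩ separately, then (Δx)² = ⟨x²⟩ − ⟨x⟩².
Expand each integrand as polynomial × e^(−2γx²) and use ∫x^(2j)·e^(−2γx²) dx = (2j−1)!!/(4γ)^j · √(π/(2γ)), odd powers → 0; here √(π/(2γ)) = 1.4689.
Normalization: ∫|ψ|² dx = 0.50443.
⟨x⟩ = 0.0000 and ⟨x²⟩ = 1.0302.
(Δx)² = 1.0302 − (0.0000)² = 1.0302.

1.030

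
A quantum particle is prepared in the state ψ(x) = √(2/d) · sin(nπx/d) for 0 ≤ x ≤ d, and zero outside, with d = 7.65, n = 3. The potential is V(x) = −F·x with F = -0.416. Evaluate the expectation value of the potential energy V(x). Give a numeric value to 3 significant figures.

1.59

⟨V⟩ = ∫ V(x)·|ψ|² dx.
With sin²θ = (1 − cos2θ)/2 on 0 ≤ x ≤ d: ∫sin²(nπx/d) dx = d/2, ∫x·sin²(nπx/d) dx = d²/4, ∫x²·sin²(nπx/d) dx = d³·(1/6 − 1/(4n²π²)); higher powers xᵏ the same way, integrating xᵏ·cos(2nπx/d) by parts.
⟨V⟩ = 1.5912.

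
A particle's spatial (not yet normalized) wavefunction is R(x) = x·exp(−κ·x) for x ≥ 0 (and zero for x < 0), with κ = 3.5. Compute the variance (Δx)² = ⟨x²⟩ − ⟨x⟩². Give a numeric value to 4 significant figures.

Compute ⟨x⟩ and ⟨x²⟩ separately, then (Δx)² = ⟨x²⟩ − ⟨x⟩².
Every integrand reduces to terms xʲ·e^(−2κx) on [0, ∞); use ∫₀^∞ xʲ·e^(−2κx) dx = j!/(2κ)^(j+1).
Normalization: ∫|R|² dx = 0.0058309.
⟨x⟩ = 0.42857 and ⟨x²⟩ = 0.24490.
(Δx)² = 0.24490 − (0.42857)² = 0.061224.

0.06122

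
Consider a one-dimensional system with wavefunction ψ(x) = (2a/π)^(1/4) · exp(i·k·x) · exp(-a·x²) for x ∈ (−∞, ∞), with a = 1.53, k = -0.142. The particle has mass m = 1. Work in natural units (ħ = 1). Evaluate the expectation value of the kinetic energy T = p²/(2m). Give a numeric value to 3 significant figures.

0.775

T = −(ħ²/2m) d²/dx², so ⟨T⟩ = −(ħ²/2m) ∫ ψ*·ψ'' dx; with m = 1.
Gaussian moments: ∫x^(2j)·e^(−2ax²) dx = (2j−1)!!/(4a)^j · √(π/(2a)), odd powers integrate to 0; here √(π/(2a)) = 1.0132. Derivatives: ψ′ = (ik − 2ax)·ψ, ψ″ = ((ik − 2ax)² − 2a)·ψ; the odd-in-x pieces drop out.
⟨T⟩ = 0.77508.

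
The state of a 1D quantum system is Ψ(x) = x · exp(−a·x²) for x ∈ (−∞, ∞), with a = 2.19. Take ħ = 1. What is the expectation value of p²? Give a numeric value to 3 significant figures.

p² Ψ = −ħ² d²Ψ/dx²; ⟨p²⟩ = −ħ² ∫ Ψ*·Ψ'' dx / ∫|Ψ|² dx.
Expand each integrand as polynomial × e^(−2ax²) and use ∫x^(2j)·e^(−2ax²) dx = (2j−1)!!/(4a)^j · √(π/(2a)), odd powers → 0; here √(π/(2a)) = 0.84691. Differentiate with the product rule, d/dx e^(−ax²) = −2ax·e^(−ax²).
State is unnormalized: ∫|Ψ|² dx = 0.096679, and ∫Ψ*·(−ħ² Ψ'') dx = 0.63518, so ⟨p²⟩ = 0.63518 / 0.096679.
⟨p²⟩ = 6.5700.

6.57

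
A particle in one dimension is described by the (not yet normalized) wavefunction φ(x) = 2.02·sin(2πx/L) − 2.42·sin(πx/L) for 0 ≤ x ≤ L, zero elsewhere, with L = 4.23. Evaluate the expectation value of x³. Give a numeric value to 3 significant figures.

⟨x³⟩ = ∫ x³·|φ|² dx / ∫|φ|² dx (integrals over the domain).
On 0 ≤ x ≤ L (j ≠ l): ∫sin²(jπx/L) dx = L/2, ∫sin(jπx/L)·sin(lπx/L) dx = 0; diagonal moments ∫x·sin²(jπx/L) dx = L²/4, ∫x²·sin²(jπx/L) dx = L³·(1/6 − 1/(4j²π²)); cross terms ∫x·sin(jπx/L)·sin(lπx/L) dx = 0 for j + l even and −4jlL²/(π²(j² − l²)²) for j + l odd, ∫x²·sin(jπx/L)·sin(lπx/L) dx = (−1)^(j+l)·4jlL³/(π²(j² − l²)²); higher powers the same way via product-to-sum and parts.
State is unnormalized: ∫|φ|² dx = 21.016, and ∫φ*·x³·φ dx = 546.46, so ⟨x³⟩ = 546.46 / 21.016.
⟨x³⟩ = 26.002.

26.0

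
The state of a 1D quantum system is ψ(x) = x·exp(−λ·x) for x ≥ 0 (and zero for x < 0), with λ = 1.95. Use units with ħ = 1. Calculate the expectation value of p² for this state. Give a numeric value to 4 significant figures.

3.803

p² ψ = −ħ² d²ψ/dx²; ⟨p²⟩ = −ħ² ∫ ψ*·ψ'' dx / ∫|ψ|² dx.
Differentiate x·exp(−λ·x) with the product rule; every integrand then reduces to terms xʲ·e^(−2λx) on [0, ∞), with ∫₀^∞ xʲ·e^(−2λx) dx = j!/(2λ)^(j+1).
State is unnormalized: ∫|ψ|² dx = 0.033716, and ∫ψ*·(−ħ² ψ'') dx = 0.12821, so ⟨p²⟩ = 0.12821 / 0.033716.
⟨p²⟩ = 3.8025.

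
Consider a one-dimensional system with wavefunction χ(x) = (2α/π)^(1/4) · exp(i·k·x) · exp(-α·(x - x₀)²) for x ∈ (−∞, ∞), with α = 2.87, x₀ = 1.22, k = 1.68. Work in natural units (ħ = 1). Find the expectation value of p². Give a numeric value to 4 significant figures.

5.692

p² χ = −ħ² d²χ/dx²; ⟨p²⟩ = −ħ² ∫ χ*·χ'' dx.
Gaussian moments (u = x − x₀): ∫u^(2j)·e^(−2αu²) du = (2j−1)!!/(4α)^j · √(π/(2α)), odd powers integrate to 0; here √(π/(2α)) = 0.73981. Derivatives: χ′ = (ik − 2αu)·χ, χ″ = ((ik − 2αu)² − 2α)·χ; the odd-in-u pieces drop out.
⟨p²⟩ = 5.6924.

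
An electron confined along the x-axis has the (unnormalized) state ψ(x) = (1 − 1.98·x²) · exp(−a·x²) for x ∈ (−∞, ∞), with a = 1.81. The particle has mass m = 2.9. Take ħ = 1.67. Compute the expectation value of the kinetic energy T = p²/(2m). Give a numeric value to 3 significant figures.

T = −(ħ²/2m) d²/dx², so ⟨T⟩ = −(ħ²/2m) ∫ ψ*·ψ'' dx / ∫|ψ|² dx; with m = 2.9.
Expand each integrand as polynomial × e^(−2ax²) and use ∫x^(2j)·e^(−2ax²) dx = (2j−1)!!/(4a)^j · √(π/(2a)), odd powers → 0; here √(π/(2a)) = 0.93158. Differentiate with the product rule, d/dx e^(−ax²) = −2ax·e^(−ax²).
State is unnormalized: ∫|ψ|² dx = 0.63107, and ∫ψ*·(−ħ²/2m · ψ'') dx = 1.6787, so ⟨T⟩ = 1.6787 / 0.63107.
⟨T⟩ = 2.6601.

2.66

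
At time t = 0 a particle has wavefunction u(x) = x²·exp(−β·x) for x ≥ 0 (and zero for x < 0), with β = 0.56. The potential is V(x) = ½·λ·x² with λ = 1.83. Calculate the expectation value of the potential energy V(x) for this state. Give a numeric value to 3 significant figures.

21.9

⟨V⟩ = ∫ V(x)·|u|² dx / ∫|u|² dx.
Every integrand reduces to terms xʲ·e^(−2βx) on [0, ∞); use ∫₀^∞ xʲ·e^(−2βx) dx = j!/(2β)^(j+1).
State is unnormalized: ∫|u|² dx = 13.618, and ∫u*·V(x)·u dx = 298.01, so ⟨V⟩ = 298.01 / 13.618.
⟨V⟩ = 21.883.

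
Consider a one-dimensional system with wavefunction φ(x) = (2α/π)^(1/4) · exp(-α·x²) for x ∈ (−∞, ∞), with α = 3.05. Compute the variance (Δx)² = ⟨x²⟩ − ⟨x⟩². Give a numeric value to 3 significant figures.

Compute ⟨x⟩ and ⟨x²⟩ separately, then (Δx)² = ⟨x²⟩ − ⟨x⟩².
Gaussian moments: ∫x^(2j)·e^(−2αx²) dx = (2j−1)!!/(4α)^j · √(π/(2α)), odd powers integrate to 0; here √(π/(2α)) = 0.71765.
⟨x⟩ = 0.0000 and ⟨x²⟩ = 0.081967.
(Δx)² = 0.081967 − (0.0000)² = 0.081967.

0.0820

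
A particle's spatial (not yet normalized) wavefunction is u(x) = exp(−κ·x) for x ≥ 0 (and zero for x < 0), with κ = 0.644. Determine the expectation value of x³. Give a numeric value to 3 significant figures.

⟨x³⟩ = ∫ x³·|u|² dx / ∫|u|² dx (integrals over the domain).
Every integrand reduces to terms xʲ·e^(−2κx) on [0, ∞); use ∫₀^∞ xʲ·e^(−2κx) dx = j!/(2κ)^(j+1).
State is unnormalized: ∫|u|² dx = 0.77640, and ∫u*·x³·u dx = 2.1802, so ⟨x³⟩ = 2.1802 / 0.77640.
⟨x³⟩ = 2.8080.

2.81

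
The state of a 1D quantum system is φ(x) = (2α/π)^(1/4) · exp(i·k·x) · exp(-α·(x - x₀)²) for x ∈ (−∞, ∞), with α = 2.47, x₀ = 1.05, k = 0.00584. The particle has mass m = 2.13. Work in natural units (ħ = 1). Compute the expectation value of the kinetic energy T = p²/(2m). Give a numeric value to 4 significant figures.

T = −(ħ²/2m) d²/dx², so ⟨T⟩ = −(ħ²/2m) ∫ φ*·φ'' dx; with m = 2.13.
Gaussian moments (u = x − x₀): ∫u^(2j)·e^(−2αu²) du = (2j−1)!!/(4α)^j · √(π/(2α)), odd powers integrate to 0; here √(π/(2α)) = 0.79746. Derivatives: φ′ = (ik − 2αu)·φ, φ″ = ((ik − 2αu)² − 2α)·φ; the odd-in-u pieces drop out.
⟨T⟩ = 0.57982.

0.5798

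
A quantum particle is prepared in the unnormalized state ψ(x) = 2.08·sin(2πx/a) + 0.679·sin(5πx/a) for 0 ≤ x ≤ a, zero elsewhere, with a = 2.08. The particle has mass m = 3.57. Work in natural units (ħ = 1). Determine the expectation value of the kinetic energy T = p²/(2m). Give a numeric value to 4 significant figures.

T = −(ħ²/2m) d²/dx², so ⟨T⟩ = −(ħ²/2m) ∫ ψ*·ψ'' dx / ∫|ψ|² dx; with m = 3.57.
d²/dx² sin(jπx/a) = −(jπ/a)²·sin(jπx/a); on 0 ≤ x ≤ a, ∫sin²(jπx/a) dx = a/2 and ∫sin(jπx/a)·sin(lπx/a) dx = 0 for j ≠ l, so only diagonal terms survive in ∫|ψ|² and ∫ψ·ψ″; ∫ψ·ψ′ dx = [ψ²/2] between the walls = 0.
State is unnormalized: ∫|ψ|² dx = 4.9789, and ∫ψ*·(−ħ²/2m · ψ'') dx = 9.5803, so ⟨T⟩ = 9.5803 / 4.9789.
⟨T⟩ = 1.9242.

1.924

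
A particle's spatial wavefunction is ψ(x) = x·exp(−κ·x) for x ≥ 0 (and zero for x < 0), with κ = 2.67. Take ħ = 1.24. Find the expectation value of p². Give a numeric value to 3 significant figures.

11.0

p² ψ = −ħ² d²ψ/dx²; ⟨p²⟩ = −ħ² ∫ ψ*·ψ'' dx / ∫|ψ|² dx.
Differentiate x·exp(−κ·x) with the product rule; every integrand then reduces to terms xʲ·e^(−2κx) on [0, ∞), with ∫₀^∞ xʲ·e^(−2κx) dx = j!/(2κ)^(j+1).
State is unnormalized: ∫|ψ|² dx = 0.013134, and ∫ψ*·(−ħ² ψ'') dx = 0.14397, so ⟨p²⟩ = 0.14397 / 0.013134.
⟨p²⟩ = 10.961.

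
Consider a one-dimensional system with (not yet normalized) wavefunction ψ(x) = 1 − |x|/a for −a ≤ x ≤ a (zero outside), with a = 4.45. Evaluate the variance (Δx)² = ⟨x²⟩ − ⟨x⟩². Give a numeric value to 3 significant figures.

Compute ⟨x⟩ and ⟨x²⟩ separately, then (Δx)² = ⟨x²⟩ − ⟨x⟩².
ψ is even, so ∫ over [−a, a] = 2∫₀ᵃ with ψ = 1 − x/a there: ∫₀ᵃ (1 − x/a)² dx = a/3, ∫₀ᵃ x²(1 − x/a)² dx = a³/30, ∫₀ᵃ x⁴(1 − x/a)² dx = a⁵/105.
Normalization: ∫|ψ|² dx = 2.9667.
⟨x⟩ = 0.0000 and ⟨x²⟩ = 1.9803.
(Δx)² = 1.9803 − (0.0000)² = 1.9803.

1.98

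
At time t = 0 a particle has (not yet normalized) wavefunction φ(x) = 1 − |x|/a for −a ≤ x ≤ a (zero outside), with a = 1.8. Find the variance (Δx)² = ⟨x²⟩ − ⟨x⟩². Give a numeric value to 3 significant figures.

Compute ⟨x⟩ and ⟨x²⟩ separately, then (Δx)² = ⟨x²⟩ − ⟨x⟩².
φ is even, so ∫ over [−a, a] = 2∫₀ᵃ with φ = 1 − x/a there: ∫₀ᵃ (1 − x/a)² dx = a/3, ∫₀ᵃ x²(1 − x/a)² dx = a³/30, ∫₀ᵃ x⁴(1 − x/a)² dx = a⁵/105.
Normalization: ∫|φ|² dx = 1.2000.
⟨x⟩ = 0.0000 and ⟨x²⟩ = 0.32400.
(Δx)² = 0.32400 − (0.0000)² = 0.32400.

0.324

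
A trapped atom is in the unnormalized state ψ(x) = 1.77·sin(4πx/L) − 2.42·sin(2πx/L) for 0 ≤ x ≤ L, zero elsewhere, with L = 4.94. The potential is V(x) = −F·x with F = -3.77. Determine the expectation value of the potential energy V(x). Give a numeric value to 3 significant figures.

⟨V⟩ = ∫ V(x)·|ψ|² dx / ∫|ψ|² dx.
On 0 ≤ x ≤ L (j ≠ l): ∫sin²(jπx/L) dx = L/2, ∫sin(jπx/L)·sin(lπx/L) dx = 0; diagonal moments ∫x·sin²(jπx/L) dx = L²/4, ∫x²·sin²(jπx/L) dx = L³·(1/6 − 1/(4j²π²)); cross terms ∫x·sin(jπx/L)·sin(lπx/L) dx = 0 for j + l even and −4jlL²/(π²(j² − l²)²) for j + l odd, ∫x²·sin(jπx/L)·sin(lπx/L) dx = (−1)^(j+l)·4jlL³/(π²(j² − l²)²); higher powers the same way via product-to-sum and parts.
State is unnormalized: ∫|ψ|² dx = 22.204, and ∫ψ*·V(x)·ψ dx = 206.76, so ⟨V⟩ = 206.76 / 22.204.
⟨V⟩ = 9.3119.

9.31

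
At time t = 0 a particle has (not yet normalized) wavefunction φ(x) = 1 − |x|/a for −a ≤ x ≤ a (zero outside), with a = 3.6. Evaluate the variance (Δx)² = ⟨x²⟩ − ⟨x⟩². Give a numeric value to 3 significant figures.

Compute ⟨x⟩ and ⟨x²⟩ separately, then (Δx)² = ⟨x²⟩ − ⟨x⟩².
φ is even, so ∫ over [−a, a] = 2∫₀ᵃ with φ = 1 − x/a there: ∫₀ᵃ (1 − x/a)² dx = a/3, ∫₀ᵃ x²(1 − x/a)² dx = a³/30, ∫₀ᵃ x⁴(1 − x/a)² dx = a⁵/105.
Normalization: ∫|φ|² dx = 2.4000.
⟨x⟩ = 0.0000 and ⟨x²⟩ = 1.2960.
(Δx)² = 1.2960 − (0.0000)² = 1.2960.

1.30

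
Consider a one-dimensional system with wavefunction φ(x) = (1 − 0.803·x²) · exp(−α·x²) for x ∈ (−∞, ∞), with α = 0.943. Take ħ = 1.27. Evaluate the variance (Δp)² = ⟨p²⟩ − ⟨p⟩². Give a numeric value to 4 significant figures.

3.733

Compute ⟨p⟩ and ⟨p²⟩ separately; (Δp)² = ⟨p²⟩ − ⟨p⟩².
Expand each integrand as polynomial × e^(−2αx²) and use ∫x^(2j)·e^(−2αx²) dx = (2j−1)!!/(4α)^j · √(π/(2α)), odd powers → 0; here √(π/(2α)) = 1.2906. Differentiate with the product rule, d/dx e^(−αx²) = −2αx·e^(−αx²).
Normalization: ∫|φ|² dx = 0.91660.
⟨p⟩ = 0.0000 and ⟨p²⟩ = 3.7329.
(Δp)² = 3.7329 − (0.0000)² = 3.7329.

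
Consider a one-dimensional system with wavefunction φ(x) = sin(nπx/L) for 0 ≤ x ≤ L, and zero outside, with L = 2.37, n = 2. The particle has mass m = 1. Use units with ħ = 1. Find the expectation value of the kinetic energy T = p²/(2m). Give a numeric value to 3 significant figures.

T = −(ħ²/2m) d²/dx², so ⟨T⟩ = −(ħ²/2m) ∫ φ*·φ'' dx / ∫|φ|² dx; with m = 1.
d/dx sin(nπx/L) = (nπ/L)·cos(nπx/L) and d²/dx² sin(nπx/L) = −(nπ/L)²·sin(nπx/L); on 0 ≤ x ≤ L, ∫sin²(nπx/L) dx = L/2 and ∫sin(nπx/L)·cos(nπx/L) dx = 0.
State is unnormalized: ∫|φ|² dx = 1.1850, and ∫φ*·(−ħ²/2m · φ'') dx = 4.1644, so ⟨T⟩ = 4.1644 / 1.1850.
⟨T⟩ = 3.5143.

3.51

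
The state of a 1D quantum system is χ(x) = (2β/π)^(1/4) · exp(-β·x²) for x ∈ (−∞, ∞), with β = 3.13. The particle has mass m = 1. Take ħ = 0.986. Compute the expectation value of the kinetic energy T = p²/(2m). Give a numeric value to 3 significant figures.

1.52

T = −(ħ²/2m) d²/dx², so ⟨T⟩ = −(ħ²/2m) ∫ χ*·χ'' dx; with m = 1.
Gaussian moments: ∫x^(2j)·e^(−2βx²) dx = (2j−1)!!/(4β)^j · √(π/(2β)), odd powers integrate to 0; here √(π/(2β)) = 0.70842. Derivatives: d/dx e^(−βx²) = −2βx·e^(−βx²), d²/dx² e^(−βx²) = (4β²x² − 2β)·e^(−βx²).
⟨T⟩ = 1.5215.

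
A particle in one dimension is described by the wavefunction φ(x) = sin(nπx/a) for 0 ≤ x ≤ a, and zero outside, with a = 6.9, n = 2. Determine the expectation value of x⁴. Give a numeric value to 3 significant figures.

398.

⟨x⁴⟩ = ∫ x⁴·|φ|² dx / ∫|φ|² dx (integrals over the domain).
With sin²θ = (1 − cos2θ)/2 on 0 ≤ x ≤ a: ∫sin²(nπx/a) dx = a/2, ∫x·sin²(nπx/a) dx = a²/4, ∫x²·sin²(nπx/a) dx = a³·(1/6 − 1/(4n²π²)); higher powers xᵏ the same way, integrating xᵏ·cos(2nπx/a) by parts.
State is unnormalized: ∫|φ|² dx = 3.4500, and ∫φ*·x⁴·φ dx = 1373.5, so ⟨x⁴⟩ = 1373.5 / 3.4500.
⟨x⁴⟩ = 398.11.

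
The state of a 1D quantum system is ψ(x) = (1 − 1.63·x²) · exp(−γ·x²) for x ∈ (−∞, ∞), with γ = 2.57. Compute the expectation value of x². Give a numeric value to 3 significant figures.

0.0546

⟨x²⟩ = ∫ x²·|ψ|² dx / ∫|ψ|² dx (integrals over the domain).
Expand each integrand as polynomial × e^(−2γx²) and use ∫x^(2j)·e^(−2γx²) dx = (2j−1)!!/(4γ)^j · √(π/(2γ)), odd powers → 0; here √(π/(2γ)) = 0.78180.
State is unnormalized: ∫|ψ|² dx = 0.59284, and ∫ψ*·x²·ψ dx = 0.032379, so ⟨x²⟩ = 0.032379 / 0.59284.
⟨x²⟩ = 0.054617.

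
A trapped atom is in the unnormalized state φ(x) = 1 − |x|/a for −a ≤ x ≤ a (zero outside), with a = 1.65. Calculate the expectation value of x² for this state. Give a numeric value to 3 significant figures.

0.272

⟨x²⟩ = ∫ x²·|φ|² dx / ∫|φ|² dx (integrals over the domain).
φ is even, so ∫ over [−a, a] = 2∫₀ᵃ with φ = 1 − x/a there: ∫₀ᵃ (1 − x/a)² dx = a/3, ∫₀ᵃ x²(1 − x/a)² dx = a³/30, ∫₀ᵃ x⁴(1 − x/a)² dx = a⁵/105.
State is unnormalized: ∫|φ|² dx = 1.1000, and ∫φ*·x²·φ dx = 0.29948, so ⟨x²⟩ = 0.29948 / 1.1000.
⟨x²⟩ = 0.27225.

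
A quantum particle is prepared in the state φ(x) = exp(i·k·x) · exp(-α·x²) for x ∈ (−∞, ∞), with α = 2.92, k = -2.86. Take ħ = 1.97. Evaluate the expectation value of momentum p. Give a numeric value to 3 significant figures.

p φ = −iħ dφ/dx; then ⟨p⟩ = ∫ φ*·(pφ) dx / ∫|φ|² dx.
Gaussian moments: ∫x^(2j)·e^(−2αx²) dx = (2j−1)!!/(4α)^j · √(π/(2α)), odd powers integrate to 0; here √(π/(2α)) = 0.73345. Derivatives: φ′ = (ik − 2αx)·φ, φ″ = ((ik − 2αx)² − 2α)·φ; the odd-in-x pieces drop out.
State is unnormalized: ∫|φ|² dx = 0.73345, and ∫φ*·(−iħ φ') dx = -4.1324, so ⟨p⟩ = -4.1324 / 0.73345.
⟨p⟩ = -5.6342.

-5.63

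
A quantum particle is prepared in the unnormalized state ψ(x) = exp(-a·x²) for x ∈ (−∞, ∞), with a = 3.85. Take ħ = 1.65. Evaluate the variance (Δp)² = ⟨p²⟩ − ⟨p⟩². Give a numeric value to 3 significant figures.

Compute ⟨p⟩ and ⟨p²⟩ separately; (Δp)² = ⟨p²⟩ − ⟨p⟩².
Gaussian moments: ∫x^(2j)·e^(−2ax²) dx = (2j−1)!!/(4a)^j · √(π/(2a)), odd powers integrate to 0; here √(π/(2a)) = 0.63875. Derivatives: d/dx e^(−ax²) = −2ax·e^(−ax²), d²/dx² e^(−ax²) = (4a²x² − 2a)·e^(−ax²).
Normalization: ∫|ψ|² dx = 0.63875.
⟨p⟩ = 0.0000 and ⟨p²⟩ = 10.482.
(Δp)² = 10.482 − (0.0000)² = 10.482.

10.5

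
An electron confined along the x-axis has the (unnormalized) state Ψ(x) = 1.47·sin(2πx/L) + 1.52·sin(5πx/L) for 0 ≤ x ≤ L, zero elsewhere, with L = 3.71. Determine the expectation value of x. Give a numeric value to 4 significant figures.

1.787

⟨x⟩ = ∫ x·|Ψ|² dx / ∫|Ψ|² dx (integrals over the domain).
On 0 ≤ x ≤ L (j ≠ l): ∫sin²(jπx/L) dx = L/2, ∫sin(jπx/L)·sin(lπx/L) dx = 0; diagonal moments ∫x·sin²(jπx/L) dx = L²/4, ∫x²·sin²(jπx/L) dx = L³·(1/6 − 1/(4j²π²)); cross terms ∫x·sin(jπx/L)·sin(lπx/L) dx = 0 for j + l even and −4jlL²/(π²(j² − l²)²) for j + l odd, ∫x²·sin(jπx/L)·sin(lπx/L) dx = (−1)^(j+l)·4jlL³/(π²(j² − l²)²); higher powers the same way via product-to-sum and parts.
State is unnormalized: ∫|Ψ|² dx = 8.2943, and ∫Ψ*·x·Ψ dx = 14.821, so ⟨x⟩ = 14.821 / 8.2943.
⟨x⟩ = 1.7868.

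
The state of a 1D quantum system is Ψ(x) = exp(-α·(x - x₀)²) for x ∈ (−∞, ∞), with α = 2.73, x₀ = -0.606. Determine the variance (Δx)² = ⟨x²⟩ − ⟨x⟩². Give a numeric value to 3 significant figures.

Compute ⟨x⟩ and ⟨x²⟩ separately, then (Δx)² = ⟨x²⟩ − ⟨x⟩².
Gaussian moments (u = x − x₀): ∫u^(2j)·e^(−2αu²) du = (2j−1)!!/(4α)^j · √(π/(2α)), odd powers integrate to 0; here √(π/(2α)) = 0.75854.
Normalization: ∫|Ψ|² dx = 0.75854.
⟨x⟩ = -0.60600 and ⟨x²⟩ = 0.45881.
(Δx)² = 0.45881 − (-0.60600)² = 0.091575.

0.0916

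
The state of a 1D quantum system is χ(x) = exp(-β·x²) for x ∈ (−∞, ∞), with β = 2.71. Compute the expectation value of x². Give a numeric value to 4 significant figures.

⟨x²⟩ = ∫ x²·|χ|² dx / ∫|χ|² dx (integrals over the domain).
Gaussian moments: ∫x^(2j)·e^(−2βx²) dx = (2j−1)!!/(4β)^j · √(π/(2β)), odd powers integrate to 0; here √(π/(2β)) = 0.76133.
State is unnormalized: ∫|χ|² dx = 0.76133, and ∫χ*·x²·χ dx = 0.070234, so ⟨x²⟩ = 0.070234 / 0.76133.
⟨x²⟩ = 0.092251.

0.09225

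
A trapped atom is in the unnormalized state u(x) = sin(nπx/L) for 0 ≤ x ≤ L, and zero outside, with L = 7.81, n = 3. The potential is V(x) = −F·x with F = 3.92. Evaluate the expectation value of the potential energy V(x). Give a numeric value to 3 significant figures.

⟨V⟩ = ∫ V(x)·|u|² dx / ∫|u|² dx.
With sin²θ = (1 − cos2θ)/2 on 0 ≤ x ≤ L: ∫sin²(nπx/L) dx = L/2, ∫x·sin²(nπx/L) dx = L²/4, ∫x²·sin²(nπx/L) dx = L³·(1/6 − 1/(4n²π²)); higher powers xᵏ the same way, integrating xᵏ·cos(2nπx/L) by parts.
State is unnormalized: ∫|u|² dx = 3.9050, and ∫u*·V(x)·u dx = -59.776, so ⟨V⟩ = -59.776 / 3.9050.
⟨V⟩ = -15.308.

-15.3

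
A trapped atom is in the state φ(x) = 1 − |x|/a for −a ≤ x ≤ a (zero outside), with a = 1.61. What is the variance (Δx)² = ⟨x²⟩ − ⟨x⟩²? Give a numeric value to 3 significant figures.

0.259

Compute ⟨x⟩ and ⟨x²⟩ separately, then (Δx)² = ⟨x²⟩ − ⟨x⟩².
φ is even, so ∫ over [−a, a] = 2∫₀ᵃ with φ = 1 − x/a there: ∫₀ᵃ (1 − x/a)² dx = a/3, ∫₀ᵃ x²(1 − x/a)² dx = a³/30, ∫₀ᵃ x⁴(1 − x/a)² dx = a⁵/105.
Normalization: ∫|φ|² dx = 1.0733.
⟨x⟩ = 0.0000 and ⟨x²⟩ = 0.25921.
(Δx)² = 0.25921 − (0.0000)² = 0.25921.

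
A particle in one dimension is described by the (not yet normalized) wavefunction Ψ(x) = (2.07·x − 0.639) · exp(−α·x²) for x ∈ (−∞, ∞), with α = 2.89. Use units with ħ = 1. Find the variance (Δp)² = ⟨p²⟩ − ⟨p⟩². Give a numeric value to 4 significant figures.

Compute ⟨p⟩ and ⟨p²⟩ separately; (Δp)² = ⟨p²⟩ − ⟨p⟩².
Expand each integrand as polynomial × e^(−2αx²) and use ∫x^(2j)·e^(−2αx²) dx = (2j−1)!!/(4α)^j · √(π/(2α)), odd powers → 0; here √(π/(2α)) = 0.73724. Differentiate with the product rule, d/dx e^(−αx²) = −2αx·e^(−αx²).
Normalization: ∫|Ψ|² dx = 0.57430.
⟨p⟩ = 0.0000 and ⟨p²⟩ = 5.6403.
(Δp)² = 5.6403 − (0.0000)² = 5.6403.

5.640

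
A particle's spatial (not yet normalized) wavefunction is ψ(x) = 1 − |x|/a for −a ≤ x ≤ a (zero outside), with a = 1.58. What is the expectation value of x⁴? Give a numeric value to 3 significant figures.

0.178

⟨x⁴⟩ = ∫ x⁴·|ψ|² dx / ∫|ψ|² dx (integrals over the domain).
ψ is even, so ∫ over [−a, a] = 2∫₀ᵃ with ψ = 1 − x/a there: ∫₀ᵃ (1 − x/a)² dx = a/3, ∫₀ᵃ x²(1 − x/a)² dx = a³/30, ∫₀ᵃ x⁴(1 − x/a)² dx = a⁵/105.
State is unnormalized: ∫|ψ|² dx = 1.0533, and ∫ψ*·x⁴·ψ dx = 0.18755, so ⟨x⁴⟩ = 0.18755 / 1.0533.
⟨x⁴⟩ = 0.17806.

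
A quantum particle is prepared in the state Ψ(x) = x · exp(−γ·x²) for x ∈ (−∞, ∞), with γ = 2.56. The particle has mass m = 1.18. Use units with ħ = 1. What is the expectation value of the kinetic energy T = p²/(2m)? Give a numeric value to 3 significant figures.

3.25

T = −(ħ²/2m) d²/dx², so ⟨T⟩ = −(ħ²/2m) ∫ Ψ*·Ψ'' dx / ∫|Ψ|² dx; with m = 1.18.
Expand each integrand as polynomial × e^(−2γx²) and use ∫x^(2j)·e^(−2γx²) dx = (2j−1)!!/(4γ)^j · √(π/(2γ)), odd powers → 0; here √(π/(2γ)) = 0.78332. Differentiate with the product rule, d/dx e^(−γx²) = −2γx·e^(−γx²).
State is unnormalized: ∫|Ψ|² dx = 0.076496, and ∫Ψ*·(−ħ²/2m · Ψ'') dx = 0.24894, so ⟨T⟩ = 0.24894 / 0.076496.
⟨T⟩ = 3.2542.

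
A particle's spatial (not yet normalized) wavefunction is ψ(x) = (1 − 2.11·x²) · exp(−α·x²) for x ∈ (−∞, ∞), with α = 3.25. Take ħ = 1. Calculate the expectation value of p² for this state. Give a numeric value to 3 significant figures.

p² ψ = −ħ² d²ψ/dx²; ⟨p²⟩ = −ħ² ∫ ψ*·ψ'' dx / ∫|ψ|² dx.
Expand each integrand as polynomial × e^(−2αx²) and use ∫x^(2j)·e^(−2αx²) dx = (2j−1)!!/(4α)^j · √(π/(2α)), odd powers → 0; here √(π/(2α)) = 0.69521. Differentiate with the product rule, d/dx e^(−αx²) = −2αx·e^(−αx²).
State is unnormalized: ∫|ψ|² dx = 0.52448, and ∫ψ*·(−ħ² ψ'') dx = 3.4096, so ⟨p²⟩ = 3.4096 / 0.52448.
⟨p²⟩ = 6.5008.

6.50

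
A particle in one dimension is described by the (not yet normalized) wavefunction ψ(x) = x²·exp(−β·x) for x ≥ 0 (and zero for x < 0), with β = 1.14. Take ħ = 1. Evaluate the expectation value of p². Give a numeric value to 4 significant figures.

0.4332

p² ψ = −ħ² d²ψ/dx²; ⟨p²⟩ = −ħ² ∫ ψ*·ψ'' dx / ∫|ψ|² dx.
Differentiate x²·exp(−β·x) with the product rule; every integrand then reduces to terms xʲ·e^(−2βx) on [0, ∞), with ∫₀^∞ xʲ·e^(−2βx) dx = j!/(2β)^(j+1).
State is unnormalized: ∫|ψ|² dx = 0.38953, and ∫ψ*·(−ħ² ψ'') dx = 0.16874, so ⟨p²⟩ = 0.16874 / 0.38953.
⟨p²⟩ = 0.43320.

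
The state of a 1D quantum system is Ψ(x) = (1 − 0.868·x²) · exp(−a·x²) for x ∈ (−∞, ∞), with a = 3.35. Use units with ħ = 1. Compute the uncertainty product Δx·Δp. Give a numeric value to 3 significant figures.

Δx = √(⟨x²⟩−⟨x⟩²), Δp = √(⟨p²⟩−⟨p⟩²).
Expand each integrand as polynomial × e^(−2ax²) and use ∫x^(2j)·e^(−2ax²) dx = (2j−1)!!/(4a)^j · √(π/(2a)), odd powers → 0; here √(π/(2a)) = 0.68476. Differentiate with the product rule, d/dx e^(−ax²) = −2ax·e^(−ax²).
Normalization: ∫|Ψ|² dx = 0.60467.
⟨x⟩ = 0.0000, ⟨x²⟩ = 0.056985 ⇒ Δx = 0.23871.
⟨p⟩ = 0.0000, ⟨p²⟩ = 4.3966 ⇒ Δp = 2.0968.
Δx·Δp = 0.50054.

0.501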